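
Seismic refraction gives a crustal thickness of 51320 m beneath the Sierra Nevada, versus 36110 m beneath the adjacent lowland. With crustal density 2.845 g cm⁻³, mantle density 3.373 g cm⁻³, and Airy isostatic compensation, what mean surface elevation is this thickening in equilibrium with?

Excess crust Δ = 51320 m − 36110 m = 15210 m, split between elevation h and root r with h + r = Δ.
Airy balance ρ_c h = (ρ_m − ρ_c) r gives r = h ρ_c/(ρ_m − ρ_c), so h (1 + ρ_c/(ρ_m − ρ_c)) = Δ, i.e. h = Δ (ρ_m − ρ_c)/ρ_m.
h = 15210 m × 0.528/3.373 = 2380 m.

2380 m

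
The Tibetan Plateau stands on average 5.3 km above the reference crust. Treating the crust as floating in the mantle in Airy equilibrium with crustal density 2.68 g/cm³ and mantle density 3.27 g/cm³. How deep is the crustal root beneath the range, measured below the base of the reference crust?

In Airy isostatic equilibrium: the weight of the topography is balanced by the buoyancy of the root, ρ_c h = (ρ_m − ρ_c) r.
r = h · ρ_c / (ρ_m − ρ_c) = 5.3 km × 2.68 / (3.27 − 2.68) = 24.1 km.

24.1 km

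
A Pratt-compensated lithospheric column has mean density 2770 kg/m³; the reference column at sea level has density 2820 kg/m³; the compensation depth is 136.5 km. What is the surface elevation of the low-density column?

ρ_ref D = ρ (D + h) → h = D (ρ_ref − ρ)/ρ.
h = 136.5 km × (2820 − 2770)/2770 = 2.46 km.

2.46 km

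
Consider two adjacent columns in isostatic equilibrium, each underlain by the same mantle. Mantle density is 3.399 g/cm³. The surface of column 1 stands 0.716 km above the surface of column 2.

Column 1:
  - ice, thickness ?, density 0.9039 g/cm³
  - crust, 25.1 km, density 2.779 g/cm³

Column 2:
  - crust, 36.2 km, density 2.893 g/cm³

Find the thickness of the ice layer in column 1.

2.08 km

Take the compensation level at the base of the deeper column (depth z_c below the surface of column 1) and equate Σ ρ_i t_i down to z_c; mantle fills any gap and the z_c terms cancel.
Column 1: x×0.9039 + 25.1×2.779 + (z_c − 25.1 − x)×3.399
Column 2: 0.716×0 + 36.2×2.893 + (z_c − 0.716 − 36.2)×3.399
The z_c×3.399 term appears on both sides and cancels. Collect the known terms of each column as K = Σ(ρt)_known − 3.399 × (depth of known layers): K_1 = 69.7529 − 3.399×25.1 = −15.562; K_2 = 104.7266 − 3.399×(0.716 + 36.2) = −20.750884.
Balance: K_1 − x×(3.399 − 0.9039) = K_2, so x = (K_1 − K_2)/(3.399 − 0.9039) = 5.18888/2.4951 = 2.08 km.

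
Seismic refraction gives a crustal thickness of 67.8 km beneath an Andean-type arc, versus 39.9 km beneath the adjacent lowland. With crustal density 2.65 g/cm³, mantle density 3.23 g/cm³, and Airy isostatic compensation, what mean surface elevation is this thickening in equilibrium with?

5.01 km

Excess crust Δ = 67.8 km − 39.9 km = 27.9 km, split between elevation h and root r with h + r = Δ.
Airy balance ρ_c h = (ρ_m − ρ_c) r gives r = h ρ_c/(ρ_m − ρ_c), so h (1 + ρ_c/(ρ_m − ρ_c)) = Δ, i.e. h = Δ (ρ_m − ρ_c)/ρ_m.
h = 27.9 km × 0.58/3.23 = 5.01 km.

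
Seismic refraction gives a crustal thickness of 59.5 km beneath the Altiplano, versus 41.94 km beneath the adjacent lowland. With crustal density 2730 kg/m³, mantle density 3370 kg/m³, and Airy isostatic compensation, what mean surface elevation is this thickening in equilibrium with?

Excess crust Δ = 59.5 km − 41.94 km = 17.56 km, split between elevation h and root r with h + r = Δ.
Airy balance ρ_c h = (ρ_m − ρ_c) r gives r = h ρ_c/(ρ_m − ρ_c), so h (1 + ρ_c/(ρ_m − ρ_c)) = Δ, i.e. h = Δ (ρ_m − ρ_c)/ρ_m.
h = 17.56 km × 640/3370 = 3.33 km.

3.33 km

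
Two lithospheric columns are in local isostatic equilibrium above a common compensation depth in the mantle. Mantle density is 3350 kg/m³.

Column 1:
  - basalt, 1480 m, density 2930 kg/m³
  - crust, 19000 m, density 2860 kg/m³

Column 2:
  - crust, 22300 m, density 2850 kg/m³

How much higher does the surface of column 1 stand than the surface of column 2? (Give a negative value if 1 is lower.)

For any compensation level in the mantle, the mantle terms cancel and isostasy reduces to e = (Σt_1 − Σt_2) − (Σ(ρt)_1 − Σ(ρt)_2) / ρ_m.
Σt_1 = 20480 m; Σt_2 = 22300 m; Σ(ρt)_1 = 58676400; Σ(ρt)_2 = 63555000 (in m·kg/m³).
e = (20480 − 22300) − (58676400 − 63555000) / 3350 = −364 m.

−364 m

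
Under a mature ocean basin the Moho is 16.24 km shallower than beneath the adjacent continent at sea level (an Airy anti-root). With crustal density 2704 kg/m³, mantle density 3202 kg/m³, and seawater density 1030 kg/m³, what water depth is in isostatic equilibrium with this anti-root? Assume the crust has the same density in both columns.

4.83 km

Replacing a thickness d of crust by seawater at the top must be balanced by replacing crust with mantle at the base: d (ρ_c − ρ_w) = a (ρ_m − ρ_c).
d = a (ρ_m − ρ_c)/(ρ_c − ρ_w) = 16.24 km × 498/1674 = 4.83 km.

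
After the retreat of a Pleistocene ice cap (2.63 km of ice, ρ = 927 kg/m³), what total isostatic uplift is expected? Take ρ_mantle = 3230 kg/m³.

Removing the load lets mantle flow back in; uplift u satisfies ρ_ice t = ρ_m u.
u = t ρ_ice/ρ_m = 2.63 km × 927/3230 = 0.755 km.

0.755 km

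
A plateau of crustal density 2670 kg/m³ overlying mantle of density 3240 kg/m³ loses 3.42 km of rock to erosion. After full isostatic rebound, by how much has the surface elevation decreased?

0.602 km

Rebound u = e ρ_c/ρ_m = 3.42 km × 2670/3240 = 2.818 km.
Net surface drop = e − u = 3.42 km − 2.818 km = e (ρ_m − ρ_c)/ρ_m = 0.602 km.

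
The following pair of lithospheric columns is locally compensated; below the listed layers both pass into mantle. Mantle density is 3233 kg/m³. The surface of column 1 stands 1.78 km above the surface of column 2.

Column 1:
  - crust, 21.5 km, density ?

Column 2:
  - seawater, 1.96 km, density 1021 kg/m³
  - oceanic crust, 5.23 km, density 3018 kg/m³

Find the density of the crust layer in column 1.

Take the compensation level at the base of the deeper column (depth z_c below the surface of column 1) and equate Σ ρ_i t_i down to z_c; mantle fills any gap and the z_c terms cancel.
Column 1: 21.5×ρ + (z_c − 21.5)×3233
Column 2: 1.78×0 + 1.96×1021 + 5.23×3018 + (z_c − 1.78 − 7.19)×3233
The z_c×3233 term appears on both sides and cancels. Collect the known terms of each column as K = Σ(ρt)_known − 3233 × (depth of known layers): K_1 = 0 − 3233×21.5 = −69509.5; K_2 = 17785.3 − 3233×(1.78 + 7.19) = −11214.71.
Balance: K_1 + 21.5×ρ = K_2, so ρ = (K_2 − K_1)/21.5 = 58294.8/21.5 = 2710 kg/m³.

2710 kg/m³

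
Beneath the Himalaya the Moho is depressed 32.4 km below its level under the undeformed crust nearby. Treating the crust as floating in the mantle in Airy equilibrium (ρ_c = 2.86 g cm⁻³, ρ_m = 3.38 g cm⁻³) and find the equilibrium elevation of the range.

Isostatic balance requires: ρ_c h = (ρ_m − ρ_c) r.
h = r (ρ_m − ρ_c) / ρ_c = 32.4 km × (3.38 − 2.86) / 2.86 = 5.89 km.

5.89 km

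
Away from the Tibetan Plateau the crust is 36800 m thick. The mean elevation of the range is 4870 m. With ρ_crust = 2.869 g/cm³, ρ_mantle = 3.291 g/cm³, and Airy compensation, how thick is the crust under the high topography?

74800 m

Root depth r = h ρ_c / (ρ_m − ρ_c) = 4870 m × 2.869 / 0.422 = 33110 m.
Total thickness = T + h + r = 36800 m + 4870 m + 33110 m = 74800 m.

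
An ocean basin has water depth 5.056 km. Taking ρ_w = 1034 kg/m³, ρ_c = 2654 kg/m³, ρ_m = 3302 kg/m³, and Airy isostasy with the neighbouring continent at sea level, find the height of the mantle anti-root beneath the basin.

Equating mass per unit area of the two columns: replacing crust with seawater at the top is compensated by replacing crust with mantle at the base: d (ρ_c − ρ_w) = a (ρ_m − ρ_c).
a = d (ρ_c − ρ_w)/(ρ_m − ρ_c) = 5.056 km × 1620/648 = 12.6 km.

12.6 km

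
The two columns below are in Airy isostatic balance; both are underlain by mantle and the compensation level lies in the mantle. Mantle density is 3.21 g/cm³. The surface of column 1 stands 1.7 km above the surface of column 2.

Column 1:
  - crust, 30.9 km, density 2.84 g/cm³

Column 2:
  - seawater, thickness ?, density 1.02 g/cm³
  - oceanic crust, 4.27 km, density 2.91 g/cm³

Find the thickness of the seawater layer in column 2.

Take the compensation level at the base of the deeper column (depth z_c below the surface of column 1) and equate Σ ρ_i t_i down to z_c; mantle fills any gap and the z_c terms cancel.
Column 1: 30.9×2.84 + (z_c − 30.9)×3.21
Column 2: 1.7×0 + x×1.02 + 4.27×2.91 + (z_c − 1.7 − 4.27 − x)×3.21
The z_c×3.21 term appears on both sides and cancels. Collect the known terms of each column as K = Σ(ρt)_known − 3.21 × (depth of known layers): K_1 = 87.756 − 3.21×30.9 = −11.433; K_2 = 12.4257 − 3.21×(1.7 + 4.27) = −6.738.
Balance: K_1 = K_2 − x×(3.21 − 1.02), so x = (K_2 − K_1)/(3.21 − 1.02) = 4.695/2.19 = 2.14 km.

2.14 km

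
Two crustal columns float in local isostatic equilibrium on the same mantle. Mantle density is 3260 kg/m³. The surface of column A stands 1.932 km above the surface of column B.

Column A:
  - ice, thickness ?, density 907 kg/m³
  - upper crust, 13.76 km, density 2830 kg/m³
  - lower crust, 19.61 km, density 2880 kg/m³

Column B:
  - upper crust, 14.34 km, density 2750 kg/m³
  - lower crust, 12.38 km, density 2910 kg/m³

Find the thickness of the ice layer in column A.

1.94 km

Take the compensation level at the base of the deeper column (depth z_c below the surface of column A) and equate Σ ρ_i t_i down to z_c; mantle fills any gap and the z_c terms cancel.
Column A: x×907 + 13.76×2830 + 19.61×2880 + (z_c − 33.37 − x)×3260
Column B: 1.932×0 + 14.34×2750 + 12.38×2910 + (z_c − 1.932 − 26.72)×3260
The z_c×3260 term appears on both sides and cancels. Collect the known terms of each column as K = Σ(ρt)_known − 3260 × (depth of known layers): K_A = 95417.6 − 3260×33.37 = −13368.6; K_B = 75460.8 − 3260×(1.932 + 26.72) = −17944.72.
Balance: K_A − x×(3260 − 907) = K_B, so x = (K_A − K_B)/(3260 − 907) = 4576.12/2353 = 1.94 km.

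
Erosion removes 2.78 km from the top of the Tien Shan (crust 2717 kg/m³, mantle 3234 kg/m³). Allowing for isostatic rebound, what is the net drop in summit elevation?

Rebound u = e ρ_c/ρ_m = 2.78 km × 2717/3234 = 2.336 km.
Net surface drop = e − u = 2.78 km − 2.336 km = e (ρ_m − ρ_c)/ρ_m = 0.444 km.

0.444 km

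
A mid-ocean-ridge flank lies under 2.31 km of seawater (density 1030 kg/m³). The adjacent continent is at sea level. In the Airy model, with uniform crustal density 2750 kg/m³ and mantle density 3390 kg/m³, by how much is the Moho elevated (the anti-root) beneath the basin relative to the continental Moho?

Balancing pressure at the compensation depth: replacing crust with seawater at the top is compensated by replacing crust with mantle at the base: d (ρ_c − ρ_w) = a (ρ_m − ρ_c).
a = d (ρ_c − ρ_w)/(ρ_m − ρ_c) = 2.31 km × 1720/640 = 6.21 km.

6.21 km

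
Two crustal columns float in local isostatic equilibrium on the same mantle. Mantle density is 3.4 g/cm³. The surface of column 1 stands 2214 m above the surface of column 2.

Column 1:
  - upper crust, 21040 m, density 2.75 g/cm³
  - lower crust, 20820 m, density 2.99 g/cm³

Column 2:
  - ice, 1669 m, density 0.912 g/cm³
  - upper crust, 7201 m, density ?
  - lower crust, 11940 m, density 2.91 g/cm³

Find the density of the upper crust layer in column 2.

2.75 g/cm³

Take the compensation level at the base of the deeper column (depth z_c below the surface of column 1) and equate Σ ρ_i t_i down to z_c; mantle fills any gap and the z_c terms cancel.
Column 1: 21040×2.75 + 20820×2.99 + (z_c − 41860)×3.4
Column 2: 2214×0 + 1669×0.912 + 7201×ρ + 11940×2.91 + (z_c − 2214 − 20810)×3.4
The z_c×3.4 term appears on both sides and cancels. Collect the known terms of each column as K = Σ(ρt)_known − 3.4 × (depth of known layers): K_1 = 120111.8 − 3.4×41860 = −22212.2; K_2 = 36267.528 − 3.4×(2214 + 20810) = −42014.072.
Balance: K_1 = K_2 + 7201×ρ, so ρ = (K_1 − K_2)/7201 = 19801.9/7201 = 2.75 g/cm³.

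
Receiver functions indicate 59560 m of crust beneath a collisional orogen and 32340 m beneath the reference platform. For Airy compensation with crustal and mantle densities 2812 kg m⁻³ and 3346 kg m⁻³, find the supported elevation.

4340 m

Excess crust Δ = 59560 m − 32340 m = 27220 m, split between elevation h and root r with h + r = Δ.
Airy balance ρ_c h = (ρ_m − ρ_c) r gives r = h ρ_c/(ρ_m − ρ_c), so h (1 + ρ_c/(ρ_m − ρ_c)) = Δ, i.e. h = Δ (ρ_m − ρ_c)/ρ_m.
h = 27220 m × 534/3346 = 4340 m.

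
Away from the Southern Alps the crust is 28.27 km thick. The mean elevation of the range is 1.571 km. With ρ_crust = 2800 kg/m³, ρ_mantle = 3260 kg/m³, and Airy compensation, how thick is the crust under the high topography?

39.4 km

Root depth r = h ρ_c / (ρ_m − ρ_c) = 1.571 km × 2800 / 460 = 9.563 km.
Total thickness = T + h + r = 28.27 km + 1.571 km + 9.563 km = 39.4 km.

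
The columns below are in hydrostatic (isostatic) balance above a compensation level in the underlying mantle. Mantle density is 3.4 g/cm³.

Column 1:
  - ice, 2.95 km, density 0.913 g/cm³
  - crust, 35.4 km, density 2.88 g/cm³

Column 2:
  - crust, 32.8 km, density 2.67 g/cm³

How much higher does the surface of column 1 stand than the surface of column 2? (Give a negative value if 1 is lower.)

For any compensation level in the mantle, the mantle terms cancel and isostasy reduces to e = (Σt_1 − Σt_2) − (Σ(ρt)_1 − Σ(ρt)_2) / ρ_m.
Σt_1 = 38.35 km; Σt_2 = 32.8 km; Σ(ρt)_1 = 104.64535; Σ(ρt)_2 = 87.576 (in km·g/cm³).
e = (38.35 − 32.8) − (104.64535 − 87.576) / 3.4 = 0.53 km.

0.53 km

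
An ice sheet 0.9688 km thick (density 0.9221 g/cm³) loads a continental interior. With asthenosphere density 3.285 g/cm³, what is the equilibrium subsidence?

0.272 km

Balancing pressure at the compensation depth: the ice load ρ_ice t is balanced by mantle displaced below, ρ_m s.
s = t ρ_ice / ρ_m = 0.9688 km × 0.9221/3.285 = 0.272 km.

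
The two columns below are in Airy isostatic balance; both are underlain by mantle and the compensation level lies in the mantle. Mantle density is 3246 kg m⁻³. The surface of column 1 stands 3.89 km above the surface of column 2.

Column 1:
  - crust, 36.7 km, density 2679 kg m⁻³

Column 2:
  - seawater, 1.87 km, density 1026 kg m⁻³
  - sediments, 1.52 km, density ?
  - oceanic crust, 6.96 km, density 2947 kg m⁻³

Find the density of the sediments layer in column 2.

1960 kg m⁻³

Take the compensation level at the base of the deeper column (depth z_c below the surface of column 1) and equate Σ ρ_i t_i down to z_c; mantle fills any gap and the z_c terms cancel.
Column 1: 36.7×2679 + (z_c − 36.7)×3246
Column 2: 3.89×0 + 1.87×1026 + 1.52×ρ + 6.96×2947 + (z_c − 3.89 − 10.35)×3246
The z_c×3246 term appears on both sides and cancels. Collect the known terms of each column as K = Σ(ρt)_known − 3246 × (depth of known layers): K_1 = 98319.3 − 3246×36.7 = −20808.9; K_2 = 22429.74 − 3246×(3.89 + 10.35) = −23793.3.
Balance: K_1 = K_2 + 1.52×ρ, so ρ = (K_1 − K_2)/1.52 = 2984.4/1.52 = 1960 kg m⁻³.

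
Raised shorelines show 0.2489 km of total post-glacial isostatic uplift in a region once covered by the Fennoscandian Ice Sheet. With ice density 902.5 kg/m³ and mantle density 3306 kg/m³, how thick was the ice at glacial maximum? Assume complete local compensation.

0.912 km

u = t ρ_ice/ρ_m → t = u ρ_m/ρ_ice = 0.2489 km × 3306/902.5 = 0.912 km.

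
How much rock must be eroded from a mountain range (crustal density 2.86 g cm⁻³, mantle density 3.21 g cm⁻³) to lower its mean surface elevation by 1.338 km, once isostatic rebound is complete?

Net drop Δ = e − u = e − e ρ_c/ρ_m = e (ρ_m − ρ_c)/ρ_m.
e = Δ ρ_m/(ρ_m − ρ_c) = 1.338 km × 3.21/0.35 = 12.3 km.

12.3 km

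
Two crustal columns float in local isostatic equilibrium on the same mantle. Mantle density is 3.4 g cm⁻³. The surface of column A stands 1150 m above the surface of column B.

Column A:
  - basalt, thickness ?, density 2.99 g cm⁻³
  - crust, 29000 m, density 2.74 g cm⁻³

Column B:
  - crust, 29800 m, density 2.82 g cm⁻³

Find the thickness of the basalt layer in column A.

Take the compensation level at the base of the deeper column (depth z_c below the surface of column A) and equate Σ ρ_i t_i down to z_c; mantle fills any gap and the z_c terms cancel.
Column A: x×2.99 + 29000×2.74 + (z_c − 29000 − x)×3.4
Column B: 1150×0 + 29800×2.82 + (z_c − 1150 − 29800)×3.4
The z_c×3.4 term appears on both sides and cancels. Collect the known terms of each column as K = Σ(ρt)_known − 3.4 × (depth of known layers): K_A = 79460 − 3.4×29000 = −19140; K_B = 84036 − 3.4×(1150 + 29800) = −21194.
Balance: K_A − x×(3.4 − 2.99) = K_B, so x = (K_A − K_B)/(3.4 − 2.99) = 2054/0.41 = 5010 m.

5010 m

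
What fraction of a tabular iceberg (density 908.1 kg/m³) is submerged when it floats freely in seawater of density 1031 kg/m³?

0.881

Submerged fraction = ρ_obj/ρ_fluid = 908.1/1031 = 0.881.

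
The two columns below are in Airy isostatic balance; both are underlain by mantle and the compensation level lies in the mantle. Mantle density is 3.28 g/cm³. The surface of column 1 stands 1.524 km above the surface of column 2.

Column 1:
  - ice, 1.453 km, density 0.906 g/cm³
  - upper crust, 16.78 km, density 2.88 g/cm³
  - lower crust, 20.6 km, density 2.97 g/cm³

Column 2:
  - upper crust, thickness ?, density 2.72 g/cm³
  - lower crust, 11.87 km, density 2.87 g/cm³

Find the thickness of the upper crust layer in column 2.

11.9 km

Take the compensation level at the base of the deeper column (depth z_c below the surface of column 1) and equate Σ ρ_i t_i down to z_c; mantle fills any gap and the z_c terms cancel.
Column 1: 1.453×0.906 + 16.78×2.88 + 20.6×2.97 + (z_c − 38.833)×3.28
Column 2: 1.524×0 + x×2.72 + 11.87×2.87 + (z_c − 1.524 − 11.87 − x)×3.28
The z_c×3.28 term appears on both sides and cancels. Collect the known terms of each column as K = Σ(ρt)_known − 3.28 × (depth of known layers): K_1 = 110.824818 − 3.28×38.833 = −16.547422; K_2 = 34.0669 − 3.28×(1.524 + 11.87) = −9.86542.
Balance: K_1 = K_2 − x×(3.28 − 2.72), so x = (K_2 − K_1)/(3.28 − 2.72) = 6.682/0.56 = 11.9 km.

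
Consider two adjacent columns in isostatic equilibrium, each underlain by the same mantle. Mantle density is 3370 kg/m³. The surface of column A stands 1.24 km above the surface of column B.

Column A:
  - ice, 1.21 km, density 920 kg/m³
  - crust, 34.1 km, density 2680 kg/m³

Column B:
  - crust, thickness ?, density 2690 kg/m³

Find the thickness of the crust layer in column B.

32.8 km

Take the compensation level at the base of the deeper column (depth z_c below the surface of column A) and equate Σ ρ_i t_i down to z_c; mantle fills any gap and the z_c terms cancel.
Column A: 1.21×920 + 34.1×2680 + (z_c − 35.31)×3370
Column B: 1.24×0 + x×2690 + (z_c − 1.24 − 0 − x)×3370
The z_c×3370 term appears on both sides and cancels. Collect the known terms of each column as K = Σ(ρt)_known − 3370 × (depth of known layers): K_A = 92501.2 − 3370×35.31 = −26493.5; K_B = 0 − 3370×(1.24 + 0) = −4178.8.
Balance: K_A = K_B − x×(3370 − 2690), so x = (K_B − K_A)/(3370 − 2690) = 22314.7/680 = 32.8 km.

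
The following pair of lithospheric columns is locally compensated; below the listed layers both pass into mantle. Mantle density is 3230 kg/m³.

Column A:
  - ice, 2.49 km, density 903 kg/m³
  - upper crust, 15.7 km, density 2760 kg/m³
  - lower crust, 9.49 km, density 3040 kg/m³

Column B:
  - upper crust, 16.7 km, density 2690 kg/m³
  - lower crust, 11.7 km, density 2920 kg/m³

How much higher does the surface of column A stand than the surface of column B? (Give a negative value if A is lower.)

0.722 km

For any compensation level in the mantle, the mantle terms cancel and isostasy reduces to e = (Σt_A − Σt_B) − (Σ(ρt)_A − Σ(ρt)_B) / ρ_m.
Σt_A = 27.68 km; Σt_B = 28.4 km; Σ(ρt)_A = 74430.07; Σ(ρt)_B = 79087 (in km·kg/m³).
e = (27.68 − 28.4) − (74430.07 − 79087) / 3230 = 0.722 km.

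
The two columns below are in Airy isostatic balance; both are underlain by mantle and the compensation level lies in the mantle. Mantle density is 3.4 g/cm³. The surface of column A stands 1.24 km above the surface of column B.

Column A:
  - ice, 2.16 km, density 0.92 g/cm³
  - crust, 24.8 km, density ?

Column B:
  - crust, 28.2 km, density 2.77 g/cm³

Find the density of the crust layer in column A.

2.73 g/cm³

Take the compensation level at the base of the deeper column (depth z_c below the surface of column A) and equate Σ ρ_i t_i down to z_c; mantle fills any gap and the z_c terms cancel.
Column A: 2.16×0.92 + 24.8×ρ + (z_c − 26.96)×3.4
Column B: 1.24×0 + 28.2×2.77 + (z_c − 1.24 − 28.2)×3.4
The z_c×3.4 term appears on both sides and cancels. Collect the known terms of each column as K = Σ(ρt)_known − 3.4 × (depth of known layers): K_A = 1.9872 − 3.4×26.96 = −89.6768; K_B = 78.114 − 3.4×(1.24 + 28.2) = −21.982.
Balance: K_A + 24.8×ρ = K_B, so ρ = (K_B − K_A)/24.8 = 67.6948/24.8 = 2.73 g/cm³.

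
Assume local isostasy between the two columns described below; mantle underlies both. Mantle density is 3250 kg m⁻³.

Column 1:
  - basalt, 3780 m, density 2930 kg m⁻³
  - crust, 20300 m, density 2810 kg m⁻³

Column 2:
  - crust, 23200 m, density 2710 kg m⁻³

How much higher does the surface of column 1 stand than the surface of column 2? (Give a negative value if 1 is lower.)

−734 m

For any compensation level in the mantle, the mantle terms cancel and isostasy reduces to e = (Σt_1 − Σt_2) − (Σ(ρt)_1 − Σ(ρt)_2) / ρ_m.
Σt_1 = 24080 m; Σt_2 = 23200 m; Σ(ρt)_1 = 68118400; Σ(ρt)_2 = 62872000 (in m·kg m⁻³).
e = (24080 − 23200) − (68118400 − 62872000) / 3250 = −734 m.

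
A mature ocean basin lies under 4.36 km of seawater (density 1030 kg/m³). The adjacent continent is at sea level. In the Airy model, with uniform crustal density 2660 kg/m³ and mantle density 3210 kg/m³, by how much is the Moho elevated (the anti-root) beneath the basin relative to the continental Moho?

For local isostatic compensation: replacing crust with seawater at the top is compensated by replacing crust with mantle at the base: d (ρ_c − ρ_w) = a (ρ_m − ρ_c).
a = d (ρ_c − ρ_w)/(ρ_m − ρ_c) = 4.36 km × 1630/550 = 12.9 km.

12.9 km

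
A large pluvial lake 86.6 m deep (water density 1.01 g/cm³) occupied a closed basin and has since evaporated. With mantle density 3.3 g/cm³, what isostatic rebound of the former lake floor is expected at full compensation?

26.5 m

u = d ρ_w/ρ_m = 86.6 m × 1.01/3.3 = 26.5 m.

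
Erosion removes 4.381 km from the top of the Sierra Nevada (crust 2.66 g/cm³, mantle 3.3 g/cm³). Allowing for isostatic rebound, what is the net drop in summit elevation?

Rebound u = e ρ_c/ρ_m = 4.381 km × 2.66/3.3 = 3.531 km.
Net surface drop = e − u = 4.381 km − 3.531 km = e (ρ_m − ρ_c)/ρ_m = 0.85 km.

0.85 km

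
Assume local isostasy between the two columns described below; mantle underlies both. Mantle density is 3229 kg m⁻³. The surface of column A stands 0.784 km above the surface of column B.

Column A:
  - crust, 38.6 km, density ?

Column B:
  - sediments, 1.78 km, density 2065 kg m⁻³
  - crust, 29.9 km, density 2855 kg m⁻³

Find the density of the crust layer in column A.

2820 kg m⁻³

Take the compensation level at the base of the deeper column (depth z_c below the surface of column A) and equate Σ ρ_i t_i down to z_c; mantle fills any gap and the z_c terms cancel.
Column A: 38.6×ρ + (z_c − 38.6)×3229
Column B: 0.784×0 + 1.78×2065 + 29.9×2855 + (z_c − 0.784 − 31.68)×3229
The z_c×3229 term appears on both sides and cancels. Collect the known terms of each column as K = Σ(ρt)_known − 3229 × (depth of known layers): K_A = 0 − 3229×38.6 = −124639.4; K_B = 89040.2 − 3229×(0.784 + 31.68) = −15786.056.
Balance: K_A + 38.6×ρ = K_B, so ρ = (K_B − K_A)/38.6 = 108853/38.6 = 2820 kg m⁻³.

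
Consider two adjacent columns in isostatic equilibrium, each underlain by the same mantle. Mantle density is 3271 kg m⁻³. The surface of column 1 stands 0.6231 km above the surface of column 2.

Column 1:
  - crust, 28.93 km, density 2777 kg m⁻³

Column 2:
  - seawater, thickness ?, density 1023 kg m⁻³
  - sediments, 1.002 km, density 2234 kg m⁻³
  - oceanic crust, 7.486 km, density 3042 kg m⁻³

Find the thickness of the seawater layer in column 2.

Take the compensation level at the base of the deeper column (depth z_c below the surface of column 1) and equate Σ ρ_i t_i down to z_c; mantle fills any gap and the z_c terms cancel.
Column 1: 28.93×2777 + (z_c − 28.93)×3271
Column 2: 0.6231×0 + x×1023 + 1.002×2234 + 7.486×3042 + (z_c − 0.6231 − 8.488 − x)×3271
The z_c×3271 term appears on both sides and cancels. Collect the known terms of each column as K = Σ(ρt)_known − 3271 × (depth of known layers): K_1 = 80338.61 − 3271×28.93 = −14291.42; K_2 = 25010.88 − 3271×(0.6231 + 8.488) = −4791.5281.
Balance: K_1 = K_2 − x×(3271 − 1023), so x = (K_2 − K_1)/(3271 − 1023) = 9499.89/2248 = 4.23 km.

4.23 km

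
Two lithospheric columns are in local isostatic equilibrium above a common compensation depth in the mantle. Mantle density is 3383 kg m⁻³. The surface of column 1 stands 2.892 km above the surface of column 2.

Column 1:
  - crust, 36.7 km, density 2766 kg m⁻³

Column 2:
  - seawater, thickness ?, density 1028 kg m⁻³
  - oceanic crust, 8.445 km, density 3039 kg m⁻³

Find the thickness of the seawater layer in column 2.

Take the compensation level at the base of the deeper column (depth z_c below the surface of column 1) and equate Σ ρ_i t_i down to z_c; mantle fills any gap and the z_c terms cancel.
Column 1: 36.7×2766 + (z_c − 36.7)×3383
Column 2: 2.892×0 + x×1028 + 8.445×3039 + (z_c − 2.892 − 8.445 − x)×3383
The z_c×3383 term appears on both sides and cancels. Collect the known terms of each column as K = Σ(ρt)_known − 3383 × (depth of known layers): K_1 = 101512.2 − 3383×36.7 = −22643.9; K_2 = 25664.355 − 3383×(2.892 + 8.445) = −12688.716.
Balance: K_1 = K_2 − x×(3383 − 1028), so x = (K_2 − K_1)/(3383 − 1028) = 9955.18/2355 = 4.23 km.

4.23 km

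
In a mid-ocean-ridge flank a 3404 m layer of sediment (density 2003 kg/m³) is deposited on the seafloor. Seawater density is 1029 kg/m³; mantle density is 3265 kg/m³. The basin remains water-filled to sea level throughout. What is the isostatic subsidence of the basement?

Submarine loading: the sediment displaces seawater, and the subsidence is in turn flooded, so s (ρ_m − ρ_w) = t (ρ_sed − ρ_w).
s = 3404 m × (2003 − 1029) / (3265 − 1029) = 1480 m.

1480 m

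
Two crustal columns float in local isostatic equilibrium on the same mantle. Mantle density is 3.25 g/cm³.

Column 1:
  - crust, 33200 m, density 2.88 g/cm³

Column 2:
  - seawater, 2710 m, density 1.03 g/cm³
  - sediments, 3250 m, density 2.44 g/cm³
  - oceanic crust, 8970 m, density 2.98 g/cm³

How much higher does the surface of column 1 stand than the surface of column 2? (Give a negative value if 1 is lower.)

373 m

For any compensation level in the mantle, the mantle terms cancel and isostasy reduces to e = (Σt_1 − Σt_2) − (Σ(ρt)_1 − Σ(ρt)_2) / ρ_m.
Σt_1 = 33200 m; Σt_2 = 14930 m; Σ(ρt)_1 = 95616; Σ(ρt)_2 = 37451.9 (in m·g/cm³).
e = (33200 − 14930) − (95616 − 37451.9) / 3.25 = 373 m.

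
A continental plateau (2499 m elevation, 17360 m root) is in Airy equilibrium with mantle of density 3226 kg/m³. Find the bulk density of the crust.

ρ_c h = (ρ_m − ρ_c) r → ρ_c (h + r) = ρ_m r → ρ_c = ρ_m r / (h + r).
ρ_c = 3226 × 17360 m / (2499 m + 17360 m) = 2820 kg/m³.

2820 kg/m³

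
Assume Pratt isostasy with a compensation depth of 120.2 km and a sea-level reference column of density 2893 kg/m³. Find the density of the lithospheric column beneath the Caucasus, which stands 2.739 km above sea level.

Pratt balance: ρ_ref D = ρ (D + h).
ρ = ρ_ref D/(D + h) = 2893 × 120.2 km/(120.2 km + 2.739 km) = 2830 kg/m³.

2830 kg/m³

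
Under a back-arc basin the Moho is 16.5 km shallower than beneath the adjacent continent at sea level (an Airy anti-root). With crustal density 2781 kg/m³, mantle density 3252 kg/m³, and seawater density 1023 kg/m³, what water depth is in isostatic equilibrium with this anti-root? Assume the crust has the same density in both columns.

Replacing a thickness d of crust by seawater at the top must be balanced by replacing crust with mantle at the base: d (ρ_c − ρ_w) = a (ρ_m − ρ_c).
d = a (ρ_m − ρ_c)/(ρ_c − ρ_w) = 16.5 km × 471/1758 = 4.42 km.

4.42 km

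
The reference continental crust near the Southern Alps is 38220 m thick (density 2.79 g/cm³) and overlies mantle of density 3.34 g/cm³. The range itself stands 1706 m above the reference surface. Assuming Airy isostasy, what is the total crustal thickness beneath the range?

Root depth r = h ρ_c / (ρ_m − ρ_c) = 1706 m × 2.79 / 0.55 = 8654 m.
Total thickness = T + h + r = 38220 m + 1706 m + 8654 m = 48600 m.

48600 m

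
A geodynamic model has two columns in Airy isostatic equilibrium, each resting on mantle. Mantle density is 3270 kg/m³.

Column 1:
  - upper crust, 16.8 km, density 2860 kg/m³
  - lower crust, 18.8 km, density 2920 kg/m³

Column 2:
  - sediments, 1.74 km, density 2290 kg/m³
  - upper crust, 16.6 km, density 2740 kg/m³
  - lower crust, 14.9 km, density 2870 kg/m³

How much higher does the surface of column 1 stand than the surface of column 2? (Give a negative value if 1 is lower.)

−0.916 km

For any compensation level in the mantle, the mantle terms cancel and isostasy reduces to e = (Σt_1 − Σt_2) − (Σ(ρt)_1 − Σ(ρt)_2) / ρ_m.
Σt_1 = 35.6 km; Σt_2 = 33.24 km; Σ(ρt)_1 = 102944; Σ(ρt)_2 = 92231.6 (in km·kg/m³).
e = (35.6 − 33.24) − (102944 − 92231.6) / 3270 = −0.916 km.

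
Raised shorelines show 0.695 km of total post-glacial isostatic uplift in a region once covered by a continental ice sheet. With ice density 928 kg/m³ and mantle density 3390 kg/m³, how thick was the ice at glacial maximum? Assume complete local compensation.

2.54 km

u = t ρ_ice/ρ_m → t = u ρ_m/ρ_ice = 0.695 km × 3390/928 = 2.54 km.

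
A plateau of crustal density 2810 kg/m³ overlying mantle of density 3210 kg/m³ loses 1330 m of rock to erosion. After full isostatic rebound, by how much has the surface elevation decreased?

Rebound u = e ρ_c/ρ_m = 1330 m × 2810/3210 = 1164 m.
Net surface drop = e − u = 1330 m − 1164 m = e (ρ_m − ρ_c)/ρ_m = 166 m.

166 m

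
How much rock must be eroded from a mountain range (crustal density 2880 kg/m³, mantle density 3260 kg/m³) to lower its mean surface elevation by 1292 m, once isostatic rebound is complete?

Net drop Δ = e − u = e − e ρ_c/ρ_m = e (ρ_m − ρ_c)/ρ_m.
e = Δ ρ_m/(ρ_m − ρ_c) = 1292 m × 3260/380 = 11100 m.

11100 m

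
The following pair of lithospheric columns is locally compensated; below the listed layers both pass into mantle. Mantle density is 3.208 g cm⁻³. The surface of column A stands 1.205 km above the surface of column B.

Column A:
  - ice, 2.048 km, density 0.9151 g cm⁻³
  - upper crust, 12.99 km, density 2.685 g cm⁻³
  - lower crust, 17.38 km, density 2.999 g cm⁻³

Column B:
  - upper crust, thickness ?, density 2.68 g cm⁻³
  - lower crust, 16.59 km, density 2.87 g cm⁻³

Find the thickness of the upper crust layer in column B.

10.7 km

Take the compensation level at the base of the deeper column (depth z_c below the surface of column A) and equate Σ ρ_i t_i down to z_c; mantle fills any gap and the z_c terms cancel.
Column A: 2.048×0.9151 + 12.99×2.685 + 17.38×2.999 + (z_c − 32.418)×3.208
Column B: 1.205×0 + x×2.68 + 16.59×2.87 + (z_c − 1.205 − 16.59 − x)×3.208
The z_c×3.208 term appears on both sides and cancels. Collect the known terms of each column as K = Σ(ρt)_known − 3.208 × (depth of known layers): K_A = 88.8748948 − 3.208×32.418 = −15.1220492; K_B = 47.6133 − 3.208×(1.205 + 16.59) = −9.47306.
Balance: K_A = K_B − x×(3.208 − 2.68), so x = (K_B − K_A)/(3.208 − 2.68) = 5.64899/0.528 = 10.7 km.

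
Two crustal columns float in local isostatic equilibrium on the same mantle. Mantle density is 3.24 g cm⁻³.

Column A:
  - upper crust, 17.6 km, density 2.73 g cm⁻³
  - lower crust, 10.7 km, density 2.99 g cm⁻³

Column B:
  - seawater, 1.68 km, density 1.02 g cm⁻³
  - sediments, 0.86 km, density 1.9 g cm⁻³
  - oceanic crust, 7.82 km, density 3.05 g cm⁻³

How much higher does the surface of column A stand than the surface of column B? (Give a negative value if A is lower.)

For any compensation level in the mantle, the mantle terms cancel and isostasy reduces to e = (Σt_A − Σt_B) − (Σ(ρt)_A − Σ(ρt)_B) / ρ_m.
Σt_A = 28.3 km; Σt_B = 10.36 km; Σ(ρt)_A = 80.041; Σ(ρt)_B = 27.1986 (in km·g cm⁻³).
e = (28.3 − 10.36) − (80.041 − 27.1986) / 3.24 = 1.63 km.

1.63 km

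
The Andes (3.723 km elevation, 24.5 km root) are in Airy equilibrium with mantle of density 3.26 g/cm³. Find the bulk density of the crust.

2.83 g/cm³

ρ_c h = (ρ_m − ρ_c) r → ρ_c (h + r) = ρ_m r → ρ_c = ρ_m r / (h + r).
ρ_c = 3.26 × 24.5 km / (3.723 km + 24.5 km) = 2.83 g/cm³.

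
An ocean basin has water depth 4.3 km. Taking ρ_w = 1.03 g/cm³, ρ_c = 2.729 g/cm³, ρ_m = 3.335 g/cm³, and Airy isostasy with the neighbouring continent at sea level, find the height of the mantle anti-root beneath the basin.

12.1 km

Equating mass per unit area of the two columns: replacing crust with seawater at the top is compensated by replacing crust with mantle at the base: d (ρ_c − ρ_w) = a (ρ_m − ρ_c).
a = d (ρ_c − ρ_w)/(ρ_m − ρ_c) = 4.3 km × 1.699/0.606 = 12.1 km.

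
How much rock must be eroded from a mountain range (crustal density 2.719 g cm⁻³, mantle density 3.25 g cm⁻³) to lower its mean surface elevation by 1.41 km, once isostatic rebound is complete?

Net drop Δ = e − u = e − e ρ_c/ρ_m = e (ρ_m − ρ_c)/ρ_m.
e = Δ ρ_m/(ρ_m − ρ_c) = 1.41 km × 3.25/0.531 = 8.63 km.

8.63 km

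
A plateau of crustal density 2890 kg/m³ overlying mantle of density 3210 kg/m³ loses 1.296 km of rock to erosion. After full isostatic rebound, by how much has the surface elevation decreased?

Rebound u = e ρ_c/ρ_m = 1.296 km × 2890/3210 = 1.167 km.
Net surface drop = e − u = 1.296 km − 1.167 km = e (ρ_m − ρ_c)/ρ_m = 0.129 km.

0.129 km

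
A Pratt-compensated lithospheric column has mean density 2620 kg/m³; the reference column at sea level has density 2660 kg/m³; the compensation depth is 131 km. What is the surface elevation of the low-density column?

2 km

ρ_ref D = ρ (D + h) → h = D (ρ_ref − ρ)/ρ.
h = 131 km × (2660 − 2620)/2620 = 2 km.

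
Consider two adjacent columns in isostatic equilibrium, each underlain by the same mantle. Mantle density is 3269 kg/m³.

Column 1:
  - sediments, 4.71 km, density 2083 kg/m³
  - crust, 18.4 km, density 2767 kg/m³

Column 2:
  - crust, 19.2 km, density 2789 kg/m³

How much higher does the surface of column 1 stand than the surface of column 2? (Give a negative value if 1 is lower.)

1.72 km

For any compensation level in the mantle, the mantle terms cancel and isostasy reduces to e = (Σt_1 − Σt_2) − (Σ(ρt)_1 − Σ(ρt)_2) / ρ_m.
Σt_1 = 23.11 km; Σt_2 = 19.2 km; Σ(ρt)_1 = 60723.73; Σ(ρt)_2 = 53548.8 (in km·kg/m³).
e = (23.11 − 19.2) − (60723.73 − 53548.8) / 3269 = 1.72 km.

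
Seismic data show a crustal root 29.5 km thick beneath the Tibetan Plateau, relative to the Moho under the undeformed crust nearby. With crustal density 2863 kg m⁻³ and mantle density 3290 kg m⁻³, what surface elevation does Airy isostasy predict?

For local isostatic compensation: ρ_c h = (ρ_m − ρ_c) r.
h = r (ρ_m − ρ_c) / ρ_c = 29.5 km × (3290 − 2863) / 2863 = 4.4 km.

4.4 km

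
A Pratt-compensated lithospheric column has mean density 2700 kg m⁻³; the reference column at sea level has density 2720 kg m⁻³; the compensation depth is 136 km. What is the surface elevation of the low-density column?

1.01 km

ρ_ref D = ρ (D + h) → h = D (ρ_ref − ρ)/ρ.
h = 136 km × (2720 − 2700)/2700 = 1.01 km.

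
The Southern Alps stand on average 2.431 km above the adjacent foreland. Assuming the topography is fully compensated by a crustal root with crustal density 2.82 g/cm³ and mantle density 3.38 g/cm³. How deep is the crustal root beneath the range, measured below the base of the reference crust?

By Archimedes' principle applied to the lithosphere: the weight of the topography is balanced by the buoyancy of the root, ρ_c h = (ρ_m − ρ_c) r.
r = h · ρ_c / (ρ_m − ρ_c) = 2.431 km × 2.82 / (3.38 − 2.82) = 12.2 km.

12.2 km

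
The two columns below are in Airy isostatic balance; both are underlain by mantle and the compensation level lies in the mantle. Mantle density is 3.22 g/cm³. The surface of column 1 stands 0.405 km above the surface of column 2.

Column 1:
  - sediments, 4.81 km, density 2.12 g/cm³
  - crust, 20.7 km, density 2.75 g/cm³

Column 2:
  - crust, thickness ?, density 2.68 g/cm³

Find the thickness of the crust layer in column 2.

25.4 km

Take the compensation level at the base of the deeper column (depth z_c below the surface of column 1) and equate Σ ρ_i t_i down to z_c; mantle fills any gap and the z_c terms cancel.
Column 1: 4.81×2.12 + 20.7×2.75 + (z_c − 25.51)×3.22
Column 2: 0.405×0 + x×2.68 + (z_c − 0.405 − 0 − x)×3.22
The z_c×3.22 term appears on both sides and cancels. Collect the known terms of each column as K = Σ(ρt)_known − 3.22 × (depth of known layers): K_1 = 67.1222 − 3.22×25.51 = −15.02; K_2 = 0 − 3.22×(0.405 + 0) = −1.3041.
Balance: K_1 = K_2 − x×(3.22 − 2.68), so x = (K_2 − K_1)/(3.22 − 2.68) = 13.7159/0.54 = 25.4 km.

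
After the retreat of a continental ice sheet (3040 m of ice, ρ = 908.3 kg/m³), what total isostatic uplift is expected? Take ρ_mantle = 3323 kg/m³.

Removing the load lets mantle flow back in; uplift u satisfies ρ_ice t = ρ_m u.
u = t ρ_ice/ρ_m = 3040 m × 908.3/3323 = 831 m.

831 m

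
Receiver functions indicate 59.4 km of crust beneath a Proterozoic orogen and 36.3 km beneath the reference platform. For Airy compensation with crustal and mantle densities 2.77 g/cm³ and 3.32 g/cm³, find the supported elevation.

Excess crust Δ = 59.4 km − 36.3 km = 23.1 km, split between elevation h and root r with h + r = Δ.
Airy balance ρ_c h = (ρ_m − ρ_c) r gives r = h ρ_c/(ρ_m − ρ_c), so h (1 + ρ_c/(ρ_m − ρ_c)) = Δ, i.e. h = Δ (ρ_m − ρ_c)/ρ_m.
h = 23.1 km × 0.55/3.32 = 3.83 km.

3.83 km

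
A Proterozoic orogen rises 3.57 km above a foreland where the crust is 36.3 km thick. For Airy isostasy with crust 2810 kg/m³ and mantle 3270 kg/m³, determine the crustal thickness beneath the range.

61.7 km

Root depth r = h ρ_c / (ρ_m − ρ_c) = 3.57 km × 2810 / 460 = 21.81 km.
Total thickness = T + h + r = 36.3 km + 3.57 km + 21.81 km = 61.7 km.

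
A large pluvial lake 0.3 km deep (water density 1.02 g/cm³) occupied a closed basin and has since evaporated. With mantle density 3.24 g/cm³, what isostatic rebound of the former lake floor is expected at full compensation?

u = d ρ_w/ρ_m = 0.3 km × 1.02/3.24 = 0.0944 km.

0.0944 km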